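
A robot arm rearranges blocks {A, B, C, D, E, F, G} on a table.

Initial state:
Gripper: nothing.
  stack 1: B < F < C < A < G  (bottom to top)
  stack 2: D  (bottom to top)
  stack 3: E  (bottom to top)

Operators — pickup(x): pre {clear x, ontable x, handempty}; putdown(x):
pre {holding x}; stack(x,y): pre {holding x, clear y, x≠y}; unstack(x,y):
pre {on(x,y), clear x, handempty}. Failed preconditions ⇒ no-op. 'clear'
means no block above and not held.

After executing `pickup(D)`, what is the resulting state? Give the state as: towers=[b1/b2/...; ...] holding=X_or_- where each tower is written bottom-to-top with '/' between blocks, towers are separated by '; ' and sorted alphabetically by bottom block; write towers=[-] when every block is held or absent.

before: towers=[B/F/C/A/G; D; E] holding=-
pre[pickup(D)]: clear(D) ✓, ontable(D) ✓, handempty ✓
all met → apply pickup(D)
after:  towers=[B/F/C/A/G; E] holding=D

towers=[B/F/C/A/G; E] holding=D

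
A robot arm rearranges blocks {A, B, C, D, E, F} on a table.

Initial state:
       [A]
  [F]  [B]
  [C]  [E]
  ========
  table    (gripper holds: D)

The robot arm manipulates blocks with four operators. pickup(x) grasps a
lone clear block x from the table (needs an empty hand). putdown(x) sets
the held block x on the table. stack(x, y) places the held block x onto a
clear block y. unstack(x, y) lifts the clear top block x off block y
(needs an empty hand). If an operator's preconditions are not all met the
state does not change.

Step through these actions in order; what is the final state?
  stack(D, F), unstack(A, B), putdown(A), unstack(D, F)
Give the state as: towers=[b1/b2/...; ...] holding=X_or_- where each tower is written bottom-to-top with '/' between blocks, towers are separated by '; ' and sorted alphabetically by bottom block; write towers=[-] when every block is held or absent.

towers=[A; C/F; E/B] holding=D

step 1 (stack(D, F)): towers=[C/F/D; E/B/A] holding=-
step 2 (unstack(A, B)): towers=[C/F/D; E/B] holding=A
step 3 (putdown(A)): towers=[A; C/F/D; E/B] holding=-
step 4 (unstack(D, F)): towers=[A; C/F; E/B] holding=D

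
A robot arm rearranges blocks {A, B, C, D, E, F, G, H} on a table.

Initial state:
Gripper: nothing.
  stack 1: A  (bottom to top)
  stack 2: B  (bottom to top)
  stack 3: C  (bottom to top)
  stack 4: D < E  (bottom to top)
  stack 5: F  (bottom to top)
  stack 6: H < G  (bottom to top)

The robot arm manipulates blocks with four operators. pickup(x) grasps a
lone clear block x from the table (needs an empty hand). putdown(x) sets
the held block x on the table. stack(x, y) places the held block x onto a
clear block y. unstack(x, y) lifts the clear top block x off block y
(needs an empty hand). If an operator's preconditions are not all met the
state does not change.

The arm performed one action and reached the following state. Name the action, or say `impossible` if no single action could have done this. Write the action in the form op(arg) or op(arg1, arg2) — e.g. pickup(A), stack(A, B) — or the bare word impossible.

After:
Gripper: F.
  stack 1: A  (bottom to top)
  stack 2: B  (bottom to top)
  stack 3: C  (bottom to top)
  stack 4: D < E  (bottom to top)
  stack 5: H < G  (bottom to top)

target: towers=[A; B; C; D/E; H/G] holding=F
     unstack(G, H) → towers=[A; B; C; D/E; F; H] holding=G
         pickup(A) → towers=[B; C; D/E; F; H/G] holding=A
     unstack(E, D) → towers=[A; B; C; D; F; H/G] holding=E
         pickup(B) → towers=[A; C; D/E; F; H/G] holding=B
         pickup(F) → towers=[A; B; C; D/E; H/G] holding=F  ← match
         pickup(C) → towers=[A; B; D/E; F; H/G] holding=C

pickup(F)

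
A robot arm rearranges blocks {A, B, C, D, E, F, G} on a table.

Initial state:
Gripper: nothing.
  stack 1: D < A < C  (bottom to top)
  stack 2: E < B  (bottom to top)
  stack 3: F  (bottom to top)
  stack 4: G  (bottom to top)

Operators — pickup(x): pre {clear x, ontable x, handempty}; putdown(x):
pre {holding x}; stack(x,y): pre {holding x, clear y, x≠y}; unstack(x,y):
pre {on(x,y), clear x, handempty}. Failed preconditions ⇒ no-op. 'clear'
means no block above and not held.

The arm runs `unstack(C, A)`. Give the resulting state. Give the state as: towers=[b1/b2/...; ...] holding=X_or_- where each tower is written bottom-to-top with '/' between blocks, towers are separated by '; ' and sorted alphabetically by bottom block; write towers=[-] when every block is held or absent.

before: towers=[D/A/C; E/B; F; G] holding=-
pre[unstack(C, A)]: on(C,A) ✓, clear(C) ✓, handempty ✓
all met → apply unstack(C, A)
after:  towers=[D/A; E/B; F; G] holding=C

towers=[D/A; E/B; F; G] holding=C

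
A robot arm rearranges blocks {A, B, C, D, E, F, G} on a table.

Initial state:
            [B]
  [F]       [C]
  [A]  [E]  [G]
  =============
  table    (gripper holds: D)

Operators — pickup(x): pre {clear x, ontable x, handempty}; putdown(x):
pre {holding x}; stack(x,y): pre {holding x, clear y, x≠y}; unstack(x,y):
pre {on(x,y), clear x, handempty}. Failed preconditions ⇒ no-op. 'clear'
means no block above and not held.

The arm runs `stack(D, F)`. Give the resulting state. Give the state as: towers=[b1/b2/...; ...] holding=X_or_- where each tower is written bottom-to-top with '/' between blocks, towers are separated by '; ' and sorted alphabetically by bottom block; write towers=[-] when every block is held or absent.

before: towers=[A/F; E; G/C/B] holding=D
pre[stack(D, F)]: holding(D) yes, clear(F) yes, D≠F yes
all met → apply stack(D, F)
after:  towers=[A/F/D; E; G/C/B] holding=-

towers=[A/F/D; E; G/C/B] holding=-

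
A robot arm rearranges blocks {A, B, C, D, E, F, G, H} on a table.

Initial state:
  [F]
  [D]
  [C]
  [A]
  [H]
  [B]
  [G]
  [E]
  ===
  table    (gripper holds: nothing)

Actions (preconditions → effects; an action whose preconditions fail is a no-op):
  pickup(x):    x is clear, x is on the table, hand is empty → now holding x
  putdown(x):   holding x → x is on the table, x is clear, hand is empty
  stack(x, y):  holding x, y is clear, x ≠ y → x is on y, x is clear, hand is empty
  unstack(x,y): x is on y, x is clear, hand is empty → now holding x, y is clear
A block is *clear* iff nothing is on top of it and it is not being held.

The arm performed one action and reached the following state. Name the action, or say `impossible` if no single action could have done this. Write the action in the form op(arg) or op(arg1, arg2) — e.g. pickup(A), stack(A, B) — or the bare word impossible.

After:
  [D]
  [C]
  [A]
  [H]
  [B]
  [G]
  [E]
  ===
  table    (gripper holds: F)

target: towers=[E/G/B/H/A/C/D] holding=F
     unstack(F, D) → towers=[E/G/B/H/A/C/D] holding=F  ← match

unstack(F, D)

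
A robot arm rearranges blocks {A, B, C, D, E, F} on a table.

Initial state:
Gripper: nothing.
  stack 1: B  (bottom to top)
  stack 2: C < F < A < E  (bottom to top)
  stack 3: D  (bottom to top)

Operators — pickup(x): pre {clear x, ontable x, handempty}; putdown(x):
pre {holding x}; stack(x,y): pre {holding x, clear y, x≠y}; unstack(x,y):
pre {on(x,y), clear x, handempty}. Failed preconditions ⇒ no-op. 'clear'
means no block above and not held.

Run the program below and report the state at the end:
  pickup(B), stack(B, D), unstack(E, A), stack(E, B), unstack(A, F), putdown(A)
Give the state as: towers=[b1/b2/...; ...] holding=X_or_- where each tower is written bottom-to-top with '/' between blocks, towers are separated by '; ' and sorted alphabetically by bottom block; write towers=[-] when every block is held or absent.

towers=[A; C/F; D/B/E] holding=-

step 1 (pickup(B)): towers=[C/F/A/E; D] holding=B
step 2 (stack(B, D)): towers=[C/F/A/E; D/B] holding=-
step 3 (unstack(E, A)): towers=[C/F/A; D/B] holding=E
step 4 (stack(E, B)): towers=[C/F/A; D/B/E] holding=-
step 5 (unstack(A, F)): towers=[C/F; D/B/E] holding=A
step 6 (putdown(A)): towers=[A; C/F; D/B/E] holding=-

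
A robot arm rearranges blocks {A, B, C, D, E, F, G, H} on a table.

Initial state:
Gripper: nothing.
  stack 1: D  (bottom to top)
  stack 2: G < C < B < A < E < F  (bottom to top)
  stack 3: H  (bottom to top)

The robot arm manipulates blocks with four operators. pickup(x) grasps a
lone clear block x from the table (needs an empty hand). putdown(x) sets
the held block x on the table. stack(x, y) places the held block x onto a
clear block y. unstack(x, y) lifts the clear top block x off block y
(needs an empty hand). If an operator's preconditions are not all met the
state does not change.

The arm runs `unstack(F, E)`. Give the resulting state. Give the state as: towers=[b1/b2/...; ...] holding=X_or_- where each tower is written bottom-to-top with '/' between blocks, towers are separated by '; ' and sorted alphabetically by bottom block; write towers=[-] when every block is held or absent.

before: towers=[D; G/C/B/A/E/F; H] holding=-
pre[unstack(F, E)]: on(F,E) yes, clear(F) yes, handempty yes
all met → apply unstack(F, E)
after:  towers=[D; G/C/B/A/E; H] holding=F

towers=[D; G/C/B/A/E; H] holding=F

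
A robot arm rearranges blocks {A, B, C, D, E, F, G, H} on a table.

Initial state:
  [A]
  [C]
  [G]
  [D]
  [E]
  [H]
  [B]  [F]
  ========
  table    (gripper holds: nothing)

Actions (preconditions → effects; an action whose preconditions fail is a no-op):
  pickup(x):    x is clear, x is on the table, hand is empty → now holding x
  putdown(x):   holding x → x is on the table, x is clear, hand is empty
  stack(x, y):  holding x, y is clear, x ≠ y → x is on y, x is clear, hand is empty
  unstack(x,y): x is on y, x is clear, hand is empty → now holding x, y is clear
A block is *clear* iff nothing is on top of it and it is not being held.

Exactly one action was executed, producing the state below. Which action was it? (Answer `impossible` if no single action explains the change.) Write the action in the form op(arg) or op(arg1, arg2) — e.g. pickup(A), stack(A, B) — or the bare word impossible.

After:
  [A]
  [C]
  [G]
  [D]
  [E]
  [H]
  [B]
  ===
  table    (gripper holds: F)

target: towers=[B/H/E/D/G/C/A] holding=F
     unstack(A, C) → towers=[B/H/E/D/G/C; F] holding=A
         pickup(F) → towers=[B/H/E/D/G/C/A] holding=F  ← match

pickup(F)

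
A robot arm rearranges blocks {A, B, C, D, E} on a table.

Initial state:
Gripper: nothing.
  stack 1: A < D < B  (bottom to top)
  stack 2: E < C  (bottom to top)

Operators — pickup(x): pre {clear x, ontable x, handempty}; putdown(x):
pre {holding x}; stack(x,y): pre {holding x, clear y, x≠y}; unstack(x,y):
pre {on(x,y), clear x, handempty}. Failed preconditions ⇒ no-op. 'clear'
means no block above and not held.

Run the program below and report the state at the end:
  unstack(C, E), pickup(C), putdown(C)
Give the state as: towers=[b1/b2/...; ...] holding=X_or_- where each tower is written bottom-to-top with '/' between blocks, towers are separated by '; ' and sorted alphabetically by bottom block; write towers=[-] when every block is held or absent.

towers=[A/D/B; C; E] holding=-

step 1 (unstack(C, E)): towers=[A/D/B; E] holding=C
step 2 (pickup(C)) [no-op]: towers=[A/D/B; E] holding=C
step 3 (putdown(C)): towers=[A/D/B; C; E] holding=-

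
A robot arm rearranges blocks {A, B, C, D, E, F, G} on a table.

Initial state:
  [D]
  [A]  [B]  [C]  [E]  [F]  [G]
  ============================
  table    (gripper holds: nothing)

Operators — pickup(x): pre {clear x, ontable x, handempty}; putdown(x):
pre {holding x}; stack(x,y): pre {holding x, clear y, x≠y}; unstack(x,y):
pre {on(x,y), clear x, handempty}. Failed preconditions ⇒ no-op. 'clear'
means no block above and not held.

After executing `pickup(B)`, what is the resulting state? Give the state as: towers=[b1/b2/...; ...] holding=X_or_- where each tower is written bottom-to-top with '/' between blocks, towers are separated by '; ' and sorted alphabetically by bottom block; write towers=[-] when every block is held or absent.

towers=[A/D; C; E; F; G] holding=B

before: towers=[A/D; B; C; E; F; G] holding=-
pre[pickup(B)]: clear(B) ok, ontable(B) ok, handempty ok
all met → apply pickup(B)
after:  towers=[A/D; C; E; F; G] holding=B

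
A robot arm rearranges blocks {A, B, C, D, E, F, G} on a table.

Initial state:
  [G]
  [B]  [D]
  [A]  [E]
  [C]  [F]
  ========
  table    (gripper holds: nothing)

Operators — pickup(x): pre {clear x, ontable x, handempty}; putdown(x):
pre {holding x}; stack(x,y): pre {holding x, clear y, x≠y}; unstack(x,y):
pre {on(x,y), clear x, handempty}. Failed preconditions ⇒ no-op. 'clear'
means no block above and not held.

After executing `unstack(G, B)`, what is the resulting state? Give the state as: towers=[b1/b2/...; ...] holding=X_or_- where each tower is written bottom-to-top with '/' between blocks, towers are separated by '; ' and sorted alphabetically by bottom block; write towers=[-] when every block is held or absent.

before: towers=[C/A/B/G; F/E/D] holding=-
pre[unstack(G, B)]: on(G,B) ok, clear(G) ok, handempty ok
all met → apply unstack(G, B)
after:  towers=[C/A/B; F/E/D] holding=G

towers=[C/A/B; F/E/D] holding=G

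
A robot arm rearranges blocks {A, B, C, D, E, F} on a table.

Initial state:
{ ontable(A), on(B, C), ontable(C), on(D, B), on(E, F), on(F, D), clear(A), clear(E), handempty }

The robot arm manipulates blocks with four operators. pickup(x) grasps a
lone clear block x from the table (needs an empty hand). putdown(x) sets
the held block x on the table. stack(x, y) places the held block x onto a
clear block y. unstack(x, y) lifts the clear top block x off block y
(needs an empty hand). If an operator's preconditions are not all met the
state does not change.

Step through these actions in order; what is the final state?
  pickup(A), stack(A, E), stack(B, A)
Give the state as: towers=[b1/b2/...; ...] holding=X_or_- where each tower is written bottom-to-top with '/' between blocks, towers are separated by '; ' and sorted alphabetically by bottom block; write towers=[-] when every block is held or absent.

step 1 (pickup(A)): towers=[C/B/D/F/E] holding=A
step 2 (stack(A, E)): towers=[C/B/D/F/E/A] holding=-
step 3 (stack(B, A)) [no-op]: towers=[C/B/D/F/E/A] holding=-

towers=[C/B/D/F/E/A] holding=-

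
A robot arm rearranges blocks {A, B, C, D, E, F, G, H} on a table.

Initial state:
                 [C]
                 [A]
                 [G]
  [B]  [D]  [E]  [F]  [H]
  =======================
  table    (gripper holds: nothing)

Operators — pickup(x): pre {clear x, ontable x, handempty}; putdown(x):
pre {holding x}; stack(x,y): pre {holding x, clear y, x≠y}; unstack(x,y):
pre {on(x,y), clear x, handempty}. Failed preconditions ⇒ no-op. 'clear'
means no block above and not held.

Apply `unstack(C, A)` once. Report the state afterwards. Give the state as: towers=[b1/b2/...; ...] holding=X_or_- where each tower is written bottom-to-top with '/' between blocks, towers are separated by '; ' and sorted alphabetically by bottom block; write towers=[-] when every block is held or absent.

towers=[B; D; E; F/G/A; H] holding=C

before: towers=[B; D; E; F/G/A/C; H] holding=-
pre[unstack(C, A)]: on(C,A) ok, clear(C) ok, handempty ok
all met → apply unstack(C, A)
after:  towers=[B; D; E; F/G/A; H] holding=C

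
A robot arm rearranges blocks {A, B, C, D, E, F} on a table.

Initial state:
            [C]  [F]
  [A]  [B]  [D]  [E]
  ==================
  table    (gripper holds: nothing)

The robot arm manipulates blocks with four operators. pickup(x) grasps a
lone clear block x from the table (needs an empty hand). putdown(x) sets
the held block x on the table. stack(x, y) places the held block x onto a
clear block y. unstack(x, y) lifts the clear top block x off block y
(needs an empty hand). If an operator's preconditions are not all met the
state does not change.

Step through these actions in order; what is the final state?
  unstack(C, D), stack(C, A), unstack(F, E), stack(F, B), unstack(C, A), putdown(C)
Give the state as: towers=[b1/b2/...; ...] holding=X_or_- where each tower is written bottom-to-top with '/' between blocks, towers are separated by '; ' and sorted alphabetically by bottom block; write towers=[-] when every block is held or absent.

step 1 (unstack(C, D)): towers=[A; B; D; E/F] holding=C
step 2 (stack(C, A)): towers=[A/C; B; D; E/F] holding=-
step 3 (unstack(F, E)): towers=[A/C; B; D; E] holding=F
step 4 (stack(F, B)): towers=[A/C; B/F; D; E] holding=-
step 5 (unstack(C, A)): towers=[A; B/F; D; E] holding=C
step 6 (putdown(C)): towers=[A; B/F; C; D; E] holding=-

towers=[A; B/F; C; D; E] holding=-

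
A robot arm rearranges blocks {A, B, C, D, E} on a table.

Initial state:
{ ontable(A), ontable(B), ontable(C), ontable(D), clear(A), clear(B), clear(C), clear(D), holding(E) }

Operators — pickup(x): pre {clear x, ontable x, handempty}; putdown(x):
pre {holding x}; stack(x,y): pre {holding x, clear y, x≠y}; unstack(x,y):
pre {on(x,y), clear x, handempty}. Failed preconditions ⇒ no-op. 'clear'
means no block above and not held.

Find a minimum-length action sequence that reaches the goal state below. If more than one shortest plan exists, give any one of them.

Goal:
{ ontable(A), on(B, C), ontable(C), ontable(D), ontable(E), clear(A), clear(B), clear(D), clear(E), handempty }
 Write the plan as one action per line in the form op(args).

putdown(E)
pickup(B)
stack(B, C)

step 1 (putdown(E)): towers=[A; B; C; D; E] holding=-
step 2 (pickup(B)): towers=[A; C; D; E] holding=B
step 3 (stack(B, C)): towers=[A; C/B; D; E] holding=-
goal check: towers=[A; C/B; D; E] holding=- — reached (length 3, optimal by BFS)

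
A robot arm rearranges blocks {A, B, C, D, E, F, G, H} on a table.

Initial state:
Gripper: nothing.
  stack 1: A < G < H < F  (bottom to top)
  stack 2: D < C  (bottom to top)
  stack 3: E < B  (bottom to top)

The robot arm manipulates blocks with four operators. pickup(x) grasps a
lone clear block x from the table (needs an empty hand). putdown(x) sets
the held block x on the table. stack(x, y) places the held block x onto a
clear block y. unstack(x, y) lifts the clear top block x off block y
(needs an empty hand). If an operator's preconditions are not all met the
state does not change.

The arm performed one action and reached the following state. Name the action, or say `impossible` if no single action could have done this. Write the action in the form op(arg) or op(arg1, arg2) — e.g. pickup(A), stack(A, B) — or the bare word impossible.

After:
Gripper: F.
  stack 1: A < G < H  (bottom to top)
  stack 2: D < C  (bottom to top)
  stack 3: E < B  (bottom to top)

unstack(F, H)

target: towers=[A/G/H; D/C; E/B] holding=F
     unstack(B, E) → towers=[A/G/H/F; D/C; E] holding=B
     unstack(F, H) → towers=[A/G/H; D/C; E/B] holding=F  ← match
     unstack(C, D) → towers=[A/G/H/F; D; E/B] holding=C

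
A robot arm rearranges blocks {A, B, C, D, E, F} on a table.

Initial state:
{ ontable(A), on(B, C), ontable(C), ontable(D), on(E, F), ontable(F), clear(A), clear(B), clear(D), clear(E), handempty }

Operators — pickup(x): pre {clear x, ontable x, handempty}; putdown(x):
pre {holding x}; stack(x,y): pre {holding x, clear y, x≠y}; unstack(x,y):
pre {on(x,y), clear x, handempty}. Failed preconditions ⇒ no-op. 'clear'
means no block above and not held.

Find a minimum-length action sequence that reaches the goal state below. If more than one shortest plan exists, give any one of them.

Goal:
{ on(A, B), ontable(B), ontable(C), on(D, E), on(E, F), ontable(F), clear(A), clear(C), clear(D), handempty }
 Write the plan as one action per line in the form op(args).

unstack(B, C)
putdown(B)
pickup(D)
stack(D, E)
pickup(A)
stack(A, B)

step 1 (unstack(B, C)): towers=[A; C; D; F/E] holding=B
step 2 (putdown(B)): towers=[A; B; C; D; F/E] holding=-
step 3 (pickup(D)): towers=[A; B; C; F/E] holding=D
step 4 (stack(D, E)): towers=[A; B; C; F/E/D] holding=-
step 5 (pickup(A)): towers=[B; C; F/E/D] holding=A
step 6 (stack(A, B)): towers=[B/A; C; F/E/D] holding=-
goal check: towers=[B/A; C; F/E/D] holding=- — reached (length 6, optimal by BFS)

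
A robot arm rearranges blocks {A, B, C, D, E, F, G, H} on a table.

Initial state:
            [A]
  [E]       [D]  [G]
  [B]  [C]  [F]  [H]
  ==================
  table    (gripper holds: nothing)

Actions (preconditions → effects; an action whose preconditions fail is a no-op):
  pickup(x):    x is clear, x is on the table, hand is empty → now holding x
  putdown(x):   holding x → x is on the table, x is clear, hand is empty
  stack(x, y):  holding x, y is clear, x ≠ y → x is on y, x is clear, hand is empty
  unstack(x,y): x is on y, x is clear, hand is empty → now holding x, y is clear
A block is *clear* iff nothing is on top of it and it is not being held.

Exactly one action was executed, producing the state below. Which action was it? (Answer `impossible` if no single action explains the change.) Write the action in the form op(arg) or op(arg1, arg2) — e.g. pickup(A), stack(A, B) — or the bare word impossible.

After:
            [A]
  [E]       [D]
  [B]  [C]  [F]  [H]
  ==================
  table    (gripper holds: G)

target: towers=[B/E; C; F/D/A; H] holding=G
     unstack(G, H) → towers=[B/E; C; F/D/A; H] holding=G  ← match
     unstack(A, D) → towers=[B/E; C; F/D; H/G] holding=A
     unstack(E, B) → towers=[B; C; F/D/A; H/G] holding=E
         pickup(C) → towers=[B/E; F/D/A; H/G] holding=C

unstack(G, H)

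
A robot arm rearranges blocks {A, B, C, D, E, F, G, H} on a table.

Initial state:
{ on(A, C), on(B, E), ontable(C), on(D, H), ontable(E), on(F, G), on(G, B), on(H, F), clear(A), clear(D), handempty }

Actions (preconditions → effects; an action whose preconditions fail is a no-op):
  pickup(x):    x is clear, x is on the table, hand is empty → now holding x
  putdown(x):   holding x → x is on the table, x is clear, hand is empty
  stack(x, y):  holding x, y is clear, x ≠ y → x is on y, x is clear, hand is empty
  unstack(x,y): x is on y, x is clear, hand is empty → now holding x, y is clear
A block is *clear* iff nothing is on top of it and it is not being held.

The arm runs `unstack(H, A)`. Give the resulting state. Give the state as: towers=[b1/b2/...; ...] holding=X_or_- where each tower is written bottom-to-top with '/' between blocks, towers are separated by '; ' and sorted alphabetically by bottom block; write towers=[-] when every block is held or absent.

towers=[C/A; E/B/G/F/H/D] holding=-

before: towers=[C/A; E/B/G/F/H/D] holding=-
pre[unstack(H, A)]: on(H,A) no, clear(H) no, handempty yes
on(H,A), clear(H) unmet → unstack(H, A) is a no-op
after:  towers=[C/A; E/B/G/F/H/D] holding=-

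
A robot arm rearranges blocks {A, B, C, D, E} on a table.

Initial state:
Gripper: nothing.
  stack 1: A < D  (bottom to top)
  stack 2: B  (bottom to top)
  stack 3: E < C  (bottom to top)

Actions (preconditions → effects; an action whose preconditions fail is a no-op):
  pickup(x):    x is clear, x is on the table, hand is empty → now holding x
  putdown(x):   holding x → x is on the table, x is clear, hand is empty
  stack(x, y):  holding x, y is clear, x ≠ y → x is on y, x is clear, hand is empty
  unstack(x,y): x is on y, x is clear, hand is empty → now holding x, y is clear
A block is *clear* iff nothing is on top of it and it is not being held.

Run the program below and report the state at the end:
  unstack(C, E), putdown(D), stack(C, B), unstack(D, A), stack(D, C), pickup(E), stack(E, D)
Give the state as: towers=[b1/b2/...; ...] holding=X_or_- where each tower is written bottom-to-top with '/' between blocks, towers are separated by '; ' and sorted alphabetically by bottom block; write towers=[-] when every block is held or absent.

step 1 (unstack(C, E)): towers=[A/D; B; E] holding=C
step 2 (putdown(D)) [no-op]: towers=[A/D; B; E] holding=C
step 3 (stack(C, B)): towers=[A/D; B/C; E] holding=-
step 4 (unstack(D, A)): towers=[A; B/C; E] holding=D
step 5 (stack(D, C)): towers=[A; B/C/D; E] holding=-
step 6 (pickup(E)): towers=[A; B/C/D] holding=E
step 7 (stack(E, D)): towers=[A; B/C/D/E] holding=-

towers=[A; B/C/D/E] holding=-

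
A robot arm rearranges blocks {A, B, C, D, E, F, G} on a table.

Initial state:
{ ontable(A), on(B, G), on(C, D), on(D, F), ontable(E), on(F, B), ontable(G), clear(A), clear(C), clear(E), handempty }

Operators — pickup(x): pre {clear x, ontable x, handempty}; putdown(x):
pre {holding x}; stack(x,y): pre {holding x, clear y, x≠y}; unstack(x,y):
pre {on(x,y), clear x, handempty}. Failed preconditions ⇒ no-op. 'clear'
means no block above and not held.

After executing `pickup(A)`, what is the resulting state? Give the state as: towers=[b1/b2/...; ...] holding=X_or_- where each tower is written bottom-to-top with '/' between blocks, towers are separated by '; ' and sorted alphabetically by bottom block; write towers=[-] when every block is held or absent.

towers=[E; G/B/F/D/C] holding=A

before: towers=[A; E; G/B/F/D/C] holding=-
pre[pickup(A)]: clear(A) ok, ontable(A) ok, handempty ok
all met → apply pickup(A)
after:  towers=[E; G/B/F/D/C] holding=A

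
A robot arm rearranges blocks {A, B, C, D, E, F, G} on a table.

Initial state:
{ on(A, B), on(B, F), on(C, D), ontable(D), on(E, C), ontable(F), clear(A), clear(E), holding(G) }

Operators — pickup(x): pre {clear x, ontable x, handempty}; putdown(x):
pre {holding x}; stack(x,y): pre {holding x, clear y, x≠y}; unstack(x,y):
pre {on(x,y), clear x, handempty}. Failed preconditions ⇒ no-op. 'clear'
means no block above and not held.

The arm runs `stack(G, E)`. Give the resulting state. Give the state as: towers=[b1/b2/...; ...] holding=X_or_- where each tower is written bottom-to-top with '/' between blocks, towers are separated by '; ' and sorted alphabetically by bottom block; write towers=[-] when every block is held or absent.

towers=[D/C/E/G; F/B/A] holding=-

before: towers=[D/C/E; F/B/A] holding=G
pre[stack(G, E)]: holding(G) ✓, clear(E) ✓, G≠E ✓
all met → apply stack(G, E)
after:  towers=[D/C/E/G; F/B/A] holding=-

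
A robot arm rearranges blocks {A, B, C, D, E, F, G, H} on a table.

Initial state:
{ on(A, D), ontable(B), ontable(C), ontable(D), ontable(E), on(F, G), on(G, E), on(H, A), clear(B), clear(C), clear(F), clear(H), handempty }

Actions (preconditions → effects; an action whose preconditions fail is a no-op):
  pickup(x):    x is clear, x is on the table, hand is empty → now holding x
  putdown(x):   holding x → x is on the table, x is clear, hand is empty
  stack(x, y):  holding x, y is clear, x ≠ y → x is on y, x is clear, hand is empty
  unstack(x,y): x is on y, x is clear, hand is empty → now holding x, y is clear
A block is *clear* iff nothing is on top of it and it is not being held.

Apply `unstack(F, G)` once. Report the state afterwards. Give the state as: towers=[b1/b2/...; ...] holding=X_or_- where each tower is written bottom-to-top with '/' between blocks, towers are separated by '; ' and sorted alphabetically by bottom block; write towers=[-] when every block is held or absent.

before: towers=[B; C; D/A/H; E/G/F] holding=-
pre[unstack(F, G)]: on(F,G) ok, clear(F) ok, handempty ok
all met → apply unstack(F, G)
after:  towers=[B; C; D/A/H; E/G] holding=F

towers=[B; C; D/A/H; E/G] holding=F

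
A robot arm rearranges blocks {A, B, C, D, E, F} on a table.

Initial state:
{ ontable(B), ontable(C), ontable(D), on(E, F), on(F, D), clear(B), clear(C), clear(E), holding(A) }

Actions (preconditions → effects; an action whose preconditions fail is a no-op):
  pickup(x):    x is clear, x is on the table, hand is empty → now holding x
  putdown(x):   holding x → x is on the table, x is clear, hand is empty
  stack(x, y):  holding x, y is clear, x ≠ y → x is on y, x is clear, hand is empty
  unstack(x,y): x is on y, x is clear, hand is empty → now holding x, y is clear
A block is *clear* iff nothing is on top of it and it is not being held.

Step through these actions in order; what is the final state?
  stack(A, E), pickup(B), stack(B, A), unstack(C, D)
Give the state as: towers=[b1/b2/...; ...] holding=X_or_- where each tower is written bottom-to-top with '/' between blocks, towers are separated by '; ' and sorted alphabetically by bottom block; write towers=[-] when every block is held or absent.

towers=[C; D/F/E/A/B] holding=-

step 1 (stack(A, E)): towers=[B; C; D/F/E/A] holding=-
step 2 (pickup(B)): towers=[C; D/F/E/A] holding=B
step 3 (stack(B, A)): towers=[C; D/F/E/A/B] holding=-
step 4 (unstack(C, D)) [no-op]: towers=[C; D/F/E/A/B] holding=-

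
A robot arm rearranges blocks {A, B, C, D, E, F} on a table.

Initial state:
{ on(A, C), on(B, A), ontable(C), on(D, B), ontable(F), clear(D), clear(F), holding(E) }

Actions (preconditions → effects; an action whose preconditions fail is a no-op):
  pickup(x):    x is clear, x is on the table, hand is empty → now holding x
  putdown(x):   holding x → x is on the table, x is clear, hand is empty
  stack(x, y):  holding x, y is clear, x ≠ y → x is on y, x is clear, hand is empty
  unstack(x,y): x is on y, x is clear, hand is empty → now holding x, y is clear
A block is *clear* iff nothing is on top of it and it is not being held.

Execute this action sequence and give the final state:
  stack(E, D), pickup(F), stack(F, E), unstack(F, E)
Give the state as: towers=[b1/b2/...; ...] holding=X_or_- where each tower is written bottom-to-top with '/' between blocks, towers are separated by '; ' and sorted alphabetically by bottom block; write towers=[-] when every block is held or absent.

step 1 (stack(E, D)): towers=[C/A/B/D/E; F] holding=-
step 2 (pickup(F)): towers=[C/A/B/D/E] holding=F
step 3 (stack(F, E)): towers=[C/A/B/D/E/F] holding=-
step 4 (unstack(F, E)): towers=[C/A/B/D/E] holding=F

towers=[C/A/B/D/E] holding=F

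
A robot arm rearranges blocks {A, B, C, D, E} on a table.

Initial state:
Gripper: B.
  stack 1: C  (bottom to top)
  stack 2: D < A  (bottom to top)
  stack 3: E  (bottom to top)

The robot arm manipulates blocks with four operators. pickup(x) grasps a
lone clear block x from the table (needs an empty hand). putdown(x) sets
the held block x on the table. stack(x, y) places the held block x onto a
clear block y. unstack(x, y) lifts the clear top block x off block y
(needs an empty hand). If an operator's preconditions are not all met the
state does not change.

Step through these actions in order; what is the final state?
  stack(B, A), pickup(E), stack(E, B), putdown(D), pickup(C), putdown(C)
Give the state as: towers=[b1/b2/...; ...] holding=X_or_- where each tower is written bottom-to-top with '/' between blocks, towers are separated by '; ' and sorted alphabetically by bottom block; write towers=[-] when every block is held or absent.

step 1 (stack(B, A)): towers=[C; D/A/B; E] holding=-
step 2 (pickup(E)): towers=[C; D/A/B] holding=E
step 3 (stack(E, B)): towers=[C; D/A/B/E] holding=-
step 4 (putdown(D)) [no-op]: towers=[C; D/A/B/E] holding=-
step 5 (pickup(C)): towers=[D/A/B/E] holding=C
step 6 (putdown(C)): towers=[C; D/A/B/E] holding=-

towers=[C; D/A/B/E] holding=-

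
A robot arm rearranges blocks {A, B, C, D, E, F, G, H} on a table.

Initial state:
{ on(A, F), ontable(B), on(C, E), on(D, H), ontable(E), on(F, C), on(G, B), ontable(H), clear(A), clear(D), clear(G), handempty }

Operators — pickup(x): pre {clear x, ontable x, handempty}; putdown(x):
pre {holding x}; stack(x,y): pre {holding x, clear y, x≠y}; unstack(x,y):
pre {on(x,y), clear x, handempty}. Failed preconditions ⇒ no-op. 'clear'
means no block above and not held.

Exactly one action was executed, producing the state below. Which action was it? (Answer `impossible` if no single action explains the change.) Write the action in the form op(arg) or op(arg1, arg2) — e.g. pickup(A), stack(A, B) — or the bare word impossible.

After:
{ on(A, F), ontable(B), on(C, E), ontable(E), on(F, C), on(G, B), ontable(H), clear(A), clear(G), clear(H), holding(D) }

target: towers=[B/G; E/C/F/A; H] holding=D
     unstack(G, B) → towers=[B; E/C/F/A; H/D] holding=G
     unstack(A, F) → towers=[B/G; E/C/F; H/D] holding=A
     unstack(D, H) → towers=[B/G; E/C/F/A; H] holding=D  ← match

unstack(D, H)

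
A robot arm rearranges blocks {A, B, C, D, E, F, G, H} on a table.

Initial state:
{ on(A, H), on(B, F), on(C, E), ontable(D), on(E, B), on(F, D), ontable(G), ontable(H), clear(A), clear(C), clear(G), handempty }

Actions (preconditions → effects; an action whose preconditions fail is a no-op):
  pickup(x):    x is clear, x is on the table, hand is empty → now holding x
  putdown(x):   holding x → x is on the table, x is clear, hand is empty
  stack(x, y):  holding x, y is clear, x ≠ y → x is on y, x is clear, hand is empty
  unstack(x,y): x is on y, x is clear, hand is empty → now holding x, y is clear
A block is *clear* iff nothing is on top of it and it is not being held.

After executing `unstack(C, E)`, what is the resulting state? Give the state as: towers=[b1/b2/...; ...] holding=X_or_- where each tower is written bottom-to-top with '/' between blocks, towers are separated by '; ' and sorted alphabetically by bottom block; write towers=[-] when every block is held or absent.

before: towers=[D/F/B/E/C; G; H/A] holding=-
pre[unstack(C, E)]: on(C,E) ✓, clear(C) ✓, handempty ✓
all met → apply unstack(C, E)
after:  towers=[D/F/B/E; G; H/A] holding=C

towers=[D/F/B/E; G; H/A] holding=C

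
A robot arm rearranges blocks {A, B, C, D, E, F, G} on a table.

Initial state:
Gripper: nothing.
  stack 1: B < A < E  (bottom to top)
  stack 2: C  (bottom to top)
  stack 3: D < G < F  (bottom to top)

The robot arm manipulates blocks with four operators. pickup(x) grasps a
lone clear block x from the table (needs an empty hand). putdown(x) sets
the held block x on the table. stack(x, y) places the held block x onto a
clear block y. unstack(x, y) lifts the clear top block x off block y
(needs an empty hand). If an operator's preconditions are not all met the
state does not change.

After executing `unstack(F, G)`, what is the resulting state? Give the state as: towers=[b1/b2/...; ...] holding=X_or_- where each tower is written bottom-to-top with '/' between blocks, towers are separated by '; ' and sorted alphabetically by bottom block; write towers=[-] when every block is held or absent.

towers=[B/A/E; C; D/G] holding=F

before: towers=[B/A/E; C; D/G/F] holding=-
pre[unstack(F, G)]: on(F,G) ok, clear(F) ok, handempty ok
all met → apply unstack(F, G)
after:  towers=[B/A/E; C; D/G] holding=F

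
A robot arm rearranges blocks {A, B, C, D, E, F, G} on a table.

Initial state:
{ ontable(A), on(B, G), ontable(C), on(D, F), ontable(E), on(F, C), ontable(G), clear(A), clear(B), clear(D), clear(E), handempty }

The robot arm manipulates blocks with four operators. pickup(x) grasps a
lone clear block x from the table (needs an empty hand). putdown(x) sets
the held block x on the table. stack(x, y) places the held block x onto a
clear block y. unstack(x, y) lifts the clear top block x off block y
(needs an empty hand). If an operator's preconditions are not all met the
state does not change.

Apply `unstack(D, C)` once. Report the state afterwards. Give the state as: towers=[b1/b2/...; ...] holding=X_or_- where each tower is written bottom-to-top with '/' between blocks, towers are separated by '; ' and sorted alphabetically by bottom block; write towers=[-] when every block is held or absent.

before: towers=[A; C/F/D; E; G/B] holding=-
pre[unstack(D, C)]: on(D,C) no, clear(D) yes, handempty yes
on(D,C) unmet → unstack(D, C) is a no-op
after:  towers=[A; C/F/D; E; G/B] holding=-

towers=[A; C/F/D; E; G/B] holding=-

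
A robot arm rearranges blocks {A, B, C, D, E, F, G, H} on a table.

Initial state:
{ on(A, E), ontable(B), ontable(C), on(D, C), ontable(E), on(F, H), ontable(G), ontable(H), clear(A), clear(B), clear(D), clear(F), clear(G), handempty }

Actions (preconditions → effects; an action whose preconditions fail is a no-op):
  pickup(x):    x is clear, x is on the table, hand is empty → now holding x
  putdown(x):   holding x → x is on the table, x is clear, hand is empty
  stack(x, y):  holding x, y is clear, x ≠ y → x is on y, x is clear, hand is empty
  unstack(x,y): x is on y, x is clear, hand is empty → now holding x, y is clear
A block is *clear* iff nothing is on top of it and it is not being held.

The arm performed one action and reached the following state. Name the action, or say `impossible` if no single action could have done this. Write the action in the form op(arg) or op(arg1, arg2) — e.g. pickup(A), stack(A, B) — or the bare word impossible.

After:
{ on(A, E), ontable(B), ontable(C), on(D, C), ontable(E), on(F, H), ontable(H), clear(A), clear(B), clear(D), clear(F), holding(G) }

target: towers=[B; C/D; E/A; H/F] holding=G
         pickup(G) → towers=[B; C/D; E/A; H/F] holding=G  ← match
     unstack(A, E) → towers=[B; C/D; E; G; H/F] holding=A
         pickup(B) → towers=[C/D; E/A; G; H/F] holding=B
     unstack(F, H) → towers=[B; C/D; E/A; G; H] holding=F
     unstack(D, C) → towers=[B; C; E/A; G; H/F] holding=D

pickup(G)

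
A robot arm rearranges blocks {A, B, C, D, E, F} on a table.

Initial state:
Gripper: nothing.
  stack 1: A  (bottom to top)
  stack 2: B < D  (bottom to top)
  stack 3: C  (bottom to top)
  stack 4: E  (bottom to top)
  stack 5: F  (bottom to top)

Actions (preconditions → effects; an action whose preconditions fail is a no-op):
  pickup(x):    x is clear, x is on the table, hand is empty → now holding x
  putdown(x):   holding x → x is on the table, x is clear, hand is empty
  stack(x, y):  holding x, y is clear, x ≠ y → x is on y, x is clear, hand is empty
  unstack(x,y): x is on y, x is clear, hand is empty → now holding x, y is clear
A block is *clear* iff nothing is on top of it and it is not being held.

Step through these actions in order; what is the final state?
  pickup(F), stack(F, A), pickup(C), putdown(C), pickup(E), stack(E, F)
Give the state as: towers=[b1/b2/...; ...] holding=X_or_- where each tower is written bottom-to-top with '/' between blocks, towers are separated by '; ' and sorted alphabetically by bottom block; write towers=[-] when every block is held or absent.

step 1 (pickup(F)): towers=[A; B/D; C; E] holding=F
step 2 (stack(F, A)): towers=[A/F; B/D; C; E] holding=-
step 3 (pickup(C)): towers=[A/F; B/D; E] holding=C
step 4 (putdown(C)): towers=[A/F; B/D; C; E] holding=-
step 5 (pickup(E)): towers=[A/F; B/D; C] holding=E
step 6 (stack(E, F)): towers=[A/F/E; B/D; C] holding=-

towers=[A/F/E; B/D; C] holding=-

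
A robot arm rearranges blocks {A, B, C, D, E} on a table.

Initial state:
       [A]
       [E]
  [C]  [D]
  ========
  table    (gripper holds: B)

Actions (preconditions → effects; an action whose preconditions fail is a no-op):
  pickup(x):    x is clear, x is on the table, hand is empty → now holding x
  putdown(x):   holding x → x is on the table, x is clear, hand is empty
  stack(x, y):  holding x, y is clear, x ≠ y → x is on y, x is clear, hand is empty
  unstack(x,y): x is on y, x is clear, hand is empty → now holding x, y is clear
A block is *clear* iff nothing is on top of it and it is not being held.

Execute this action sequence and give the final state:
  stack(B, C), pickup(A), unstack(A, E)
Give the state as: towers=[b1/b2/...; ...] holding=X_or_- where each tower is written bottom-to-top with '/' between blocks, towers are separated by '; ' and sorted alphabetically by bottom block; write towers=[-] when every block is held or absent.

towers=[C/B; D/E] holding=A

step 1 (stack(B, C)): towers=[C/B; D/E/A] holding=-
step 2 (pickup(A)) [no-op]: towers=[C/B; D/E/A] holding=-
step 3 (unstack(A, E)): towers=[C/B; D/E] holding=A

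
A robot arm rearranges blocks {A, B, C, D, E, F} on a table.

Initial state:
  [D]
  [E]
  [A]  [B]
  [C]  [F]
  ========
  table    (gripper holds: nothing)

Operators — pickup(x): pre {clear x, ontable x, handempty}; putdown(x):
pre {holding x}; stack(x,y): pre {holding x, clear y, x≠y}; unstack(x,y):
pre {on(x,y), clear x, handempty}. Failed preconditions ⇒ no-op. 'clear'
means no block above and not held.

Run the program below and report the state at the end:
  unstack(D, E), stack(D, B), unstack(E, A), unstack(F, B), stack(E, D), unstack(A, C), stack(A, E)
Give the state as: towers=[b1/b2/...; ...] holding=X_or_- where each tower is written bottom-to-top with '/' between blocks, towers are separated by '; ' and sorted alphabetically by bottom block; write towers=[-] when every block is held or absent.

step 1 (unstack(D, E)): towers=[C/A/E; F/B] holding=D
step 2 (stack(D, B)): towers=[C/A/E; F/B/D] holding=-
step 3 (unstack(E, A)): towers=[C/A; F/B/D] holding=E
step 4 (unstack(F, B)) [no-op]: towers=[C/A; F/B/D] holding=E
step 5 (stack(E, D)): towers=[C/A; F/B/D/E] holding=-
step 6 (unstack(A, C)): towers=[C; F/B/D/E] holding=A
step 7 (stack(A, E)): towers=[C; F/B/D/E/A] holding=-

towers=[C; F/B/D/E/A] holding=-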